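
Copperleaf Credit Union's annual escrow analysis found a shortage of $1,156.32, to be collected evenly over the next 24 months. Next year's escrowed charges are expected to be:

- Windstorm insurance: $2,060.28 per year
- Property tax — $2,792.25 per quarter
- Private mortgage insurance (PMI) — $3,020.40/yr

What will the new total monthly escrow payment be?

Windstorm insurance = $2,060.28 per year
Property tax = $2,792.25 × 4 = $11,169.00 per year
Private mortgage insurance (PMI) = $3,020.40 per year
Combined annual = $2,060.28 + $11,169.00 + $3,020.40 = $16,249.68
Monthly = $16,249.68 ÷ 12 = $1,354.14
Shortage spread = $1,156.32 ÷ 24 = $48.18/mo
Adjusted monthly = $1,354.14 + $48.18 = $1,402.32

$1,402.32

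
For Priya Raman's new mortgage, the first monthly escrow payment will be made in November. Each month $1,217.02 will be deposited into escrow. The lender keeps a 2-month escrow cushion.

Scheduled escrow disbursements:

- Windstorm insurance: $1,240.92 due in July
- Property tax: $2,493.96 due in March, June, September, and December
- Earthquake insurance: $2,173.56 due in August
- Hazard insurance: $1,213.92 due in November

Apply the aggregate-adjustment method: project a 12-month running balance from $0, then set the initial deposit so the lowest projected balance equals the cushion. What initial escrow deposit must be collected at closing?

$3,707.88

Cushion = 2 × $1,217.02 = $2,434.04
Trial balance (start $0, +$1,217.02 each month, − disbursements):
  Nov: +$1,217.02 − $1,213.92 → $3.10
  Dec: +$1,217.02 − $2,493.96 → -$1,273.84
  Jan: +$1,217.02 → -$56.82
  Feb: +$1,217.02 → $1,160.20
  Mar: +$1,217.02 − $2,493.96 → -$116.74
  Apr: +$1,217.02 → $1,100.28
  May: +$1,217.02 → $2,317.30
  Jun: +$1,217.02 − $2,493.96 → $1,040.36
  Jul: +$1,217.02 − $1,240.92 → $1,016.46
  Aug: +$1,217.02 − $2,173.56 → $59.92
  Sep: +$1,217.02 − $2,493.96 → -$1,217.02
  Oct: +$1,217.02 → $0.00
Lowest trial balance = -$1,273.84 (Dec)
Initial deposit = cushion − low point = $2,434.04 − (-$1,273.84) = $3,707.88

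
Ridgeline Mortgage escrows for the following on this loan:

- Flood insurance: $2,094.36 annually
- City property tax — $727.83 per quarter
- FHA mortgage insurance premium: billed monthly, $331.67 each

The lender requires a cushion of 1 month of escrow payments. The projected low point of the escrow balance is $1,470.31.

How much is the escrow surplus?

$721.50

Flood insurance = $2,094.36 annually
City property tax = $727.83 × 4 = $2,911.32 annually
FHA mortgage insurance premium = $331.67 × 12 = $3,980.04 annually
Total annual escrow = $8,985.72
Monthly = $8,985.72 / 12 = $748.81
Required cushion = 1 × $748.81 = $748.81
Excess over cushion: $1,470.31 − $748.81 = $721.50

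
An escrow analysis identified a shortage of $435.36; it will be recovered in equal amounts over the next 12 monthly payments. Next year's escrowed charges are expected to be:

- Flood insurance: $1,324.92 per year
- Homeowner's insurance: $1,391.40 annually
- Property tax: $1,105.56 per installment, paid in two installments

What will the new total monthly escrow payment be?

Flood insurance — $1,324.92
Homeowner's insurance — $1,391.40
Property tax — $1,105.56 × 2 = $2,211.12
Total per year = $1,324.92 + $1,391.40 + $2,211.12 = $4,927.44
Monthly = $4,927.44 / 12 = $410.62
Shortage per month = $435.36 / 12 = $36.28
Adjusted monthly = $410.62 + $36.28 = $446.90

$446.90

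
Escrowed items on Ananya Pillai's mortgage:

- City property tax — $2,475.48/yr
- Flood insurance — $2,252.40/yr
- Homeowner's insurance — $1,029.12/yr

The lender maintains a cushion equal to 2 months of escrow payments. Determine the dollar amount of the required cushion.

City property tax: $2,475.48 per year
Flood insurance: $2,252.40 per year
Homeowner's insurance: $1,029.12 per year
Combined annual = $2,475.48 + $2,252.40 + $1,029.12 = $5,757.00
Base monthly escrow = $5,757.00 / 12 = $479.75
Reserve = 2 × $479.75 = $959.50

$959.50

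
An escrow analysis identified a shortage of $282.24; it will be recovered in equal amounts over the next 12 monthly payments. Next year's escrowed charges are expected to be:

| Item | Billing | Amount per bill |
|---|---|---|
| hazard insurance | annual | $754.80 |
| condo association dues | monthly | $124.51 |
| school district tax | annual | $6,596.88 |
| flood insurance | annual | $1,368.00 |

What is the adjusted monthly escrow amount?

Hazard insurance = $754.80 per year
Condo association dues = $124.51 × 12 = $1,494.12 per year
School district tax = $6,596.88 per year
Flood insurance = $1,368.00 per year
Yearly total = $754.80 + $1,494.12 + $6,596.88 + $1,368.00 = $10,213.80
Per month = $10,213.80 ÷ 12 = $851.15
Monthly shortage recovery: $282.24 / 12 = $23.52
Adjusted monthly = $851.15 + $23.52 = $874.67

$874.67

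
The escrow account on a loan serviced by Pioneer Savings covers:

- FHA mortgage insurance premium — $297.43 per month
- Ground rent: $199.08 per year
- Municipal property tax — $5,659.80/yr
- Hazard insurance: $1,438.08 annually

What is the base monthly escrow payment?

$905.51

FHA mortgage insurance premium: $297.43 × 12 = $3,569.16 annually
Ground rent: $199.08 annually
Municipal property tax: $5,659.80 annually
Hazard insurance: $1,438.08 annually
Total per year = $3,569.16 + $199.08 + $5,659.80 + $1,438.08 = $10,866.12
Base monthly escrow = $10,866.12 ÷ 12 = $905.51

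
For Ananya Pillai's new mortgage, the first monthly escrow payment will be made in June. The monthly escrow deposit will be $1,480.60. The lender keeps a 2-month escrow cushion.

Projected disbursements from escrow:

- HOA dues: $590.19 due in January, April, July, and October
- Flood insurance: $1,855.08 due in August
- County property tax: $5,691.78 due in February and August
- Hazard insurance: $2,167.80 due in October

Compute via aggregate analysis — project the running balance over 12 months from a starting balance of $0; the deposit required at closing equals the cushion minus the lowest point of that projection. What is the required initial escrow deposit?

$6,812.81

Cushion = 2 × $1,480.60 = $2,961.20
Trial balance (start $0, +$1,480.60 each month, − disbursements):
  Jun: +$1,480.60 → $1,480.60
  Jul: +$1,480.60 − $590.19 → $2,371.01
  Aug: +$1,480.60 − $7,546.86 → -$3,695.25
  Sep: +$1,480.60 → -$2,214.65
  Oct: +$1,480.60 − $2,757.99 → -$3,492.04
  Nov: +$1,480.60 → -$2,011.44
  Dec: +$1,480.60 → -$530.84
  Jan: +$1,480.60 − $590.19 → $359.57
  Feb: +$1,480.60 − $5,691.78 → -$3,851.61
  Mar: +$1,480.60 → -$2,371.01
  Apr: +$1,480.60 − $590.19 → -$1,480.60
  May: +$1,480.60 → $0.00
Lowest trial balance = -$3,851.61 (Feb)
Initial deposit = cushion − low point = $2,961.20 − (-$3,851.61) = $6,812.81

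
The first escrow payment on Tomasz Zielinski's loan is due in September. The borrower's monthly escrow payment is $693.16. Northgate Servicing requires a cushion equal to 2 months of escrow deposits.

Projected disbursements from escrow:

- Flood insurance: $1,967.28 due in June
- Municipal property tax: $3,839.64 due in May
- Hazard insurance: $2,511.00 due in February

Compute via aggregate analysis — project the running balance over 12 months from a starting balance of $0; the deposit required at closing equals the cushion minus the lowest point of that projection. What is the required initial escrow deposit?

$2,772.64

Cushion = 2 × $693.16 = $1,386.32
Trial balance (start $0, +$693.16 each month, − disbursements):
  Sep: +$693.16 → $693.16
  Oct: +$693.16 → $1,386.32
  Nov: +$693.16 → $2,079.48
  Dec: +$693.16 → $2,772.64
  Jan: +$693.16 → $3,465.80
  Feb: +$693.16 − $2,511.00 → $1,647.96
  Mar: +$693.16 → $2,341.12
  Apr: +$693.16 → $3,034.28
  May: +$693.16 − $3,839.64 → -$112.20
  Jun: +$693.16 − $1,967.28 → -$1,386.32
  Jul: +$693.16 → -$693.16
  Aug: +$693.16 → $0.00
Lowest trial balance = -$1,386.32 (Jun)
Initial deposit = cushion − low point = $1,386.32 − (-$1,386.32) = $2,772.64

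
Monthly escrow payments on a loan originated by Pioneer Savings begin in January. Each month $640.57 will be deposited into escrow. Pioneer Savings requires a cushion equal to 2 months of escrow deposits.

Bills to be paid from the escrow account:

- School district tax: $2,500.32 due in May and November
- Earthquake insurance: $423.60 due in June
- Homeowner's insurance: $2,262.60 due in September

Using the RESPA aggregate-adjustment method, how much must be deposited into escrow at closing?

$1,921.71

Cushion = 2 × $640.57 = $1,281.14
Trial balance (start $0, +$640.57 each month, − disbursements):
  Jan: +$640.57 → $640.57
  Feb: +$640.57 → $1,281.14
  Mar: +$640.57 → $1,921.71
  Apr: +$640.57 → $2,562.28
  May: +$640.57 − $2,500.32 → $702.53
  Jun: +$640.57 − $423.60 → $919.50
  Jul: +$640.57 → $1,560.07
  Aug: +$640.57 → $2,200.64
  Sep: +$640.57 − $2,262.60 → $578.61
  Oct: +$640.57 → $1,219.18
  Nov: +$640.57 − $2,500.32 → -$640.57
  Dec: +$640.57 → $0.00
Lowest trial balance = -$640.57 (Nov)
Initial deposit = cushion − low point = $1,281.14 − (-$640.57) = $1,921.71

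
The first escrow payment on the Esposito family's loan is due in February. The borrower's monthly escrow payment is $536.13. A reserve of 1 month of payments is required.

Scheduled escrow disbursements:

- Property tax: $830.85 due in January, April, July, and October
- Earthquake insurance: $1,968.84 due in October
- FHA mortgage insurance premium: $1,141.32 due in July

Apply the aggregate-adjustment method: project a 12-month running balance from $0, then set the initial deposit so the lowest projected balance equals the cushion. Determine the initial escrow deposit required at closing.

$1,313.67

Cushion = 1 × $536.13 = $536.13
Trial balance (start $0, +$536.13 each month, − disbursements):
  Feb: +$536.13 → $536.13
  Mar: +$536.13 → $1,072.26
  Apr: +$536.13 − $830.85 → $777.54
  May: +$536.13 → $1,313.67
  Jun: +$536.13 → $1,849.80
  Jul: +$536.13 − $1,972.17 → $413.76
  Aug: +$536.13 → $949.89
  Sep: +$536.13 → $1,486.02
  Oct: +$536.13 − $2,799.69 → -$777.54
  Nov: +$536.13 → -$241.41
  Dec: +$536.13 → $294.72
  Jan: +$536.13 − $830.85 → $0.00
Lowest trial balance = -$777.54 (Oct)
Initial deposit = cushion − low point = $536.13 − (-$777.54) = $1,313.67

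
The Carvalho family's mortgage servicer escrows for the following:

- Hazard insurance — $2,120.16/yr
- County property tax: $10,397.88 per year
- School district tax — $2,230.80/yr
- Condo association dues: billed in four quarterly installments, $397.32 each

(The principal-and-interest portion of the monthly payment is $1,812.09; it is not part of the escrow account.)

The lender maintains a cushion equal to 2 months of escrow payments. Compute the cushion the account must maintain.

$2,723.02

Hazard insurance: $2,120.16/yr
County property tax: $10,397.88/yr
School district tax: $2,230.80/yr
Condo association dues: $397.32 × 4 = $1,589.28/yr
Annual escrow total = $16,338.12
Per month = $16,338.12 / 12 = $1,361.51
Reserve = 2 × $1,361.51 = $2,723.02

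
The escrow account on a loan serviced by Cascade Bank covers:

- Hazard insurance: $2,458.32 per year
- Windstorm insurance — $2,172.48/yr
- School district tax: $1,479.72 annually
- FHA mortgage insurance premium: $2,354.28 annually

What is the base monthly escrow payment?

Hazard insurance = $2,458.32 per year
Windstorm insurance = $2,172.48 per year
School district tax = $1,479.72 per year
FHA mortgage insurance premium = $2,354.28 per year
Total per year = $2,458.32 + $2,172.48 + $1,479.72 + $2,354.28 = $8,464.80
Monthly escrow = $8,464.80 / 12 = $705.40

$705.40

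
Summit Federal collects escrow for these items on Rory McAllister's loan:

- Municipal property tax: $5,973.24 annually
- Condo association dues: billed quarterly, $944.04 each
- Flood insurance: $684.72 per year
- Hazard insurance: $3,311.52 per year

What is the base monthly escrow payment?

Municipal property tax = $5,973.24 per year
Condo association dues = $944.04 × 4 = $3,776.16 per year
Flood insurance = $684.72 per year
Hazard insurance = $3,311.52 per year
Combined annual = $13,745.64
Monthly escrow = $13,745.64 ÷ 12 = $1,145.47

$1,145.47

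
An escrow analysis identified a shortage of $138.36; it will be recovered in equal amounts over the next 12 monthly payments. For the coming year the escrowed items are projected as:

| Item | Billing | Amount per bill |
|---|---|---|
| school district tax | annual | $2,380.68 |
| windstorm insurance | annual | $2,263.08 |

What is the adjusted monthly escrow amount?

$398.51

School district tax: $2,380.68
Windstorm insurance: $2,263.08
Total annual escrow = $2,380.68 + $2,263.08 = $4,643.76
Per month = $4,643.76 ÷ 12 = $386.98
Shortage spread = $138.36 / 12 = $11.53/mo
Adjusted monthly = $386.98 + $11.53 = $398.51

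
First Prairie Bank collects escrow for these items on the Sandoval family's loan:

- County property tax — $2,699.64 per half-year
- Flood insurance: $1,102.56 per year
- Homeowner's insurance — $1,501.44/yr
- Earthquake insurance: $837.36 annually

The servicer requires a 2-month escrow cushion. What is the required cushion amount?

$1,473.44

County property tax — $2,699.64 × 2 = $5,399.28
Flood insurance — $1,102.56
Homeowner's insurance — $1,501.44
Earthquake insurance — $837.36
Total annual escrow = $8,840.64
Per month = $8,840.64 / 12 = $736.72
Reserve = 2 × $736.72 = $1,473.44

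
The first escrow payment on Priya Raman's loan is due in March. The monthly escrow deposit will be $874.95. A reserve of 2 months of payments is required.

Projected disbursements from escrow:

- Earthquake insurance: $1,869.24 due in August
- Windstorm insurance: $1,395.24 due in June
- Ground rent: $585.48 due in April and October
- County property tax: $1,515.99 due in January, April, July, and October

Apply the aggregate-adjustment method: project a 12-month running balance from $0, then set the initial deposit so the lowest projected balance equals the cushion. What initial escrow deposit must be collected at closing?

Cushion = 2 × $874.95 = $1,749.90
Trial balance (start $0, +$874.95 each month, − disbursements):
  Mar: +$874.95 → $874.95
  Apr: +$874.95 − $2,101.47 → -$351.57
  May: +$874.95 → $523.38
  Jun: +$874.95 − $1,395.24 → $3.09
  Jul: +$874.95 − $1,515.99 → -$637.95
  Aug: +$874.95 − $1,869.24 → -$1,632.24
  Sep: +$874.95 → -$757.29
  Oct: +$874.95 − $2,101.47 → -$1,983.81
  Nov: +$874.95 → -$1,108.86
  Dec: +$874.95 → -$233.91
  Jan: +$874.95 − $1,515.99 → -$874.95
  Feb: +$874.95 → $0.00
Lowest trial balance = -$1,983.81 (Oct)
Initial deposit = cushion − low point = $1,749.90 − (-$1,983.81) = $3,733.71

$3,733.71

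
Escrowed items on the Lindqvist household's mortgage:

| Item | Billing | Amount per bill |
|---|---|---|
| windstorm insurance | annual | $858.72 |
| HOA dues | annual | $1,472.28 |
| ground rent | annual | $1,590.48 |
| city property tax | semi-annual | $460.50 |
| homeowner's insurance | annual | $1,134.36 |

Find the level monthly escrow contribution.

Windstorm insurance = $858.72 annually
HOA dues = $1,472.28 annually
Ground rent = $1,590.48 annually
City property tax = $460.50 × 2 = $921.00 annually
Homeowner's insurance = $1,134.36 annually
Total per year = $5,976.84
Base monthly escrow = $5,976.84 ÷ 12 = $498.07

$498.07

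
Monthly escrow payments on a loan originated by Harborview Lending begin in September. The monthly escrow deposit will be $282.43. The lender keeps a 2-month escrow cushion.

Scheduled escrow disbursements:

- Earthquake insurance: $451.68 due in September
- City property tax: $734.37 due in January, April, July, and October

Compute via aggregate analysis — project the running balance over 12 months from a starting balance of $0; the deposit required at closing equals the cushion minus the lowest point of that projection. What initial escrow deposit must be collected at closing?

Cushion = 2 × $282.43 = $564.86
Trial balance (start $0, +$282.43 each month, − disbursements):
  Sep: +$282.43 − $451.68 → -$169.25
  Oct: +$282.43 − $734.37 → -$621.19
  Nov: +$282.43 → -$338.76
  Dec: +$282.43 → -$56.33
  Jan: +$282.43 − $734.37 → -$508.27
  Feb: +$282.43 → -$225.84
  Mar: +$282.43 → $56.59
  Apr: +$282.43 − $734.37 → -$395.35
  May: +$282.43 → -$112.92
  Jun: +$282.43 → $169.51
  Jul: +$282.43 − $734.37 → -$282.43
  Aug: +$282.43 → $0.00
Lowest trial balance = -$621.19 (Oct)
Initial deposit = cushion − low point = $564.86 − (-$621.19) = $1,186.05

$1,186.05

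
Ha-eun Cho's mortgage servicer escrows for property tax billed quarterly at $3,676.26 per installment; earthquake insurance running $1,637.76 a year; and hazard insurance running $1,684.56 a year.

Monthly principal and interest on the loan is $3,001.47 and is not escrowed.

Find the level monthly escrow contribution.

Property tax — $3,676.26 × 4 = $14,705.04 per year
Earthquake insurance — $1,637.76 per year
Hazard insurance — $1,684.56 per year
Total per year = $14,705.04 + $1,637.76 + $1,684.56 = $18,027.36
Per month = $18,027.36 ÷ 12 = $1,502.28

$1,502.28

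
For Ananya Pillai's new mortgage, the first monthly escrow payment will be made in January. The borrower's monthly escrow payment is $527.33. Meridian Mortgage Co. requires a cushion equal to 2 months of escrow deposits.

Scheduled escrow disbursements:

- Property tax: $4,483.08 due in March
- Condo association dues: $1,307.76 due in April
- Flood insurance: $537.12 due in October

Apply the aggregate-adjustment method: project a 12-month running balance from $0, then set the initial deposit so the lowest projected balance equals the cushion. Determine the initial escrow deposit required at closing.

Cushion = 2 × $527.33 = $1,054.66
Trial balance (start $0, +$527.33 each month, − disbursements):
  Jan: +$527.33 → $527.33
  Feb: +$527.33 → $1,054.66
  Mar: +$527.33 − $4,483.08 → -$2,901.09
  Apr: +$527.33 − $1,307.76 → -$3,681.52
  May: +$527.33 → -$3,154.19
  Jun: +$527.33 → -$2,626.86
  Jul: +$527.33 → -$2,099.53
  Aug: +$527.33 → -$1,572.20
  Sep: +$527.33 → -$1,044.87
  Oct: +$527.33 − $537.12 → -$1,054.66
  Nov: +$527.33 → -$527.33
  Dec: +$527.33 → $0.00
Lowest trial balance = -$3,681.52 (Apr)
Initial deposit = cushion − low point = $1,054.66 − (-$3,681.52) = $4,736.18

$4,736.18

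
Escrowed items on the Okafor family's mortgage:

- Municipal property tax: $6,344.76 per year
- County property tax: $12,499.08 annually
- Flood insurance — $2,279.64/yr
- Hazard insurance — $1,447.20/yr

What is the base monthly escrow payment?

Municipal property tax — $6,344.76
County property tax — $12,499.08
Flood insurance — $2,279.64
Hazard insurance — $1,447.20
Annual escrow total = $22,570.68
Monthly = $22,570.68 / 12 = $1,880.89

$1,880.89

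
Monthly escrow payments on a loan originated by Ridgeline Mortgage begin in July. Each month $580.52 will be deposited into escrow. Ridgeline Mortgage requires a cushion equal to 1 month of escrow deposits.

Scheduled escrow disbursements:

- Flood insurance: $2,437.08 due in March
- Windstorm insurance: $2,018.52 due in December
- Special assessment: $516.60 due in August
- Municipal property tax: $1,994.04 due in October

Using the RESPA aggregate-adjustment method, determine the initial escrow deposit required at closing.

$2,322.08

Cushion = 1 × $580.52 = $580.52
Trial balance (start $0, +$580.52 each month, − disbursements):
  Jul: +$580.52 → $580.52
  Aug: +$580.52 − $516.60 → $644.44
  Sep: +$580.52 → $1,224.96
  Oct: +$580.52 − $1,994.04 → -$188.56
  Nov: +$580.52 → $391.96
  Dec: +$580.52 − $2,018.52 → -$1,046.04
  Jan: +$580.52 → -$465.52
  Feb: +$580.52 → $115.00
  Mar: +$580.52 − $2,437.08 → -$1,741.56
  Apr: +$580.52 → -$1,161.04
  May: +$580.52 → -$580.52
  Jun: +$580.52 → $0.00
Lowest trial balance = -$1,741.56 (Mar)
Initial deposit = cushion − low point = $580.52 − (-$1,741.56) = $2,322.08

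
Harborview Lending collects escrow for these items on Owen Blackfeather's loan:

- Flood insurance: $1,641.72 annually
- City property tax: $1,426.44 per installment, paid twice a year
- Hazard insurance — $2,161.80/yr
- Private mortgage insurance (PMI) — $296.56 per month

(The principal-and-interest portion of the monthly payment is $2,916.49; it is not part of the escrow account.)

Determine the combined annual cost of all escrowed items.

$10,215.12

Flood insurance: $1,641.72 annually
City property tax: $1,426.44 × 2 = $2,852.88 annually
Hazard insurance: $2,161.80 annually
Private mortgage insurance (PMI): $296.56 × 12 = $3,558.72 annually
Annual escrow total = $1,641.72 + $2,852.88 + $2,161.80 + $3,558.72 = $10,215.12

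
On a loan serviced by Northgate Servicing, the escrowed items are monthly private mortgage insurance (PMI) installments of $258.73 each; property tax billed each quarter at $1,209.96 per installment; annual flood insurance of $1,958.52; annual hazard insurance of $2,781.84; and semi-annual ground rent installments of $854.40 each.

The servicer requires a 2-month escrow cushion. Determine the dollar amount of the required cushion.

Private mortgage insurance (PMI) — $258.73 × 12 = $3,104.76 annually
Property tax — $1,209.96 × 4 = $4,839.84 annually
Flood insurance — $1,958.52 annually
Hazard insurance — $2,781.84 annually
Ground rent — $854.40 × 2 = $1,708.80 annually
Combined annual = $3,104.76 + $4,839.84 + $1,958.52 + $2,781.84 + $1,708.80 = $14,393.76
Monthly escrow = $14,393.76 ÷ 12 = $1,199.48
Cushion = 2 × $1,199.48 = $2,398.96

$2,398.96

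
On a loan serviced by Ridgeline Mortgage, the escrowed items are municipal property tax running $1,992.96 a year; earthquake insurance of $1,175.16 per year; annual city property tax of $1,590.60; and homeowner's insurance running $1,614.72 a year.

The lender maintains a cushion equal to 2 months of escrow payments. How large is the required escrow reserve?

Municipal property tax: $1,992.96 annually
Earthquake insurance: $1,175.16 annually
City property tax: $1,590.60 annually
Homeowner's insurance: $1,614.72 annually
Total annual escrow = $6,373.44
Monthly escrow = $6,373.44 ÷ 12 = $531.12
Reserve = 2 × $531.12 = $1,062.24

$1,062.24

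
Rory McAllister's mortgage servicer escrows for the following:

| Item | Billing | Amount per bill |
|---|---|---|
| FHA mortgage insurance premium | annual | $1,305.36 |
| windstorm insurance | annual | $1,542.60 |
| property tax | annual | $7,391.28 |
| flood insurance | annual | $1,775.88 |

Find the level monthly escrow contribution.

$1,001.26

FHA mortgage insurance premium — $1,305.36 per year
Windstorm insurance — $1,542.60 per year
Property tax — $7,391.28 per year
Flood insurance — $1,775.88 per year
Combined annual = $12,015.12
Base monthly escrow = $12,015.12 / 12 = $1,001.26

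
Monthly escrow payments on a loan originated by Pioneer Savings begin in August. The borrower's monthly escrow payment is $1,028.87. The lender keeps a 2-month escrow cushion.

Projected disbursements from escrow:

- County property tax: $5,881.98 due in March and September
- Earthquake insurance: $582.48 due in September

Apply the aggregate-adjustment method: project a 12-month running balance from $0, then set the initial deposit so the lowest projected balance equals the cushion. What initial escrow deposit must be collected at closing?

Cushion = 2 × $1,028.87 = $2,057.74
Trial balance (start $0, +$1,028.87 each month, − disbursements):
  Aug: +$1,028.87 → $1,028.87
  Sep: +$1,028.87 − $6,464.46 → -$4,406.72
  Oct: +$1,028.87 → -$3,377.85
  Nov: +$1,028.87 → -$2,348.98
  Dec: +$1,028.87 → -$1,320.11
  Jan: +$1,028.87 → -$291.24
  Feb: +$1,028.87 → $737.63
  Mar: +$1,028.87 − $5,881.98 → -$4,115.48
  Apr: +$1,028.87 → -$3,086.61
  May: +$1,028.87 → -$2,057.74
  Jun: +$1,028.87 → -$1,028.87
  Jul: +$1,028.87 → $0.00
Lowest trial balance = -$4,406.72 (Sep)
Initial deposit = cushion − low point = $2,057.74 − (-$4,406.72) = $6,464.46

$6,464.46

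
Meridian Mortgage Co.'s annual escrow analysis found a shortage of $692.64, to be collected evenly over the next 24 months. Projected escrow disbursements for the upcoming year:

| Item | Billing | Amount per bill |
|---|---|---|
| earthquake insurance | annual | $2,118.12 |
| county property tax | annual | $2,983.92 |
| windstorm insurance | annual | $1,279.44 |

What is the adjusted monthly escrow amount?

$560.65

Earthquake insurance: $2,118.12
County property tax: $2,983.92
Windstorm insurance: $1,279.44
Annual escrow total = $2,118.12 + $2,983.92 + $1,279.44 = $6,381.48
Monthly escrow = $6,381.48 ÷ 12 = $531.79
Shortage per month = $692.64 / 24 = $28.86
New monthly escrow = $531.79 + $28.86 = $560.65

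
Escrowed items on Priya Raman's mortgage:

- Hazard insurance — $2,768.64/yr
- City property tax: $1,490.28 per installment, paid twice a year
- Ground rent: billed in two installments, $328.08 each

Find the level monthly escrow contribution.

$533.78

Hazard insurance: $2,768.64 per year
City property tax: $1,490.28 × 2 = $2,980.56 per year
Ground rent: $328.08 × 2 = $656.16 per year
Yearly total = $6,405.36
Monthly = $6,405.36 ÷ 12 = $533.78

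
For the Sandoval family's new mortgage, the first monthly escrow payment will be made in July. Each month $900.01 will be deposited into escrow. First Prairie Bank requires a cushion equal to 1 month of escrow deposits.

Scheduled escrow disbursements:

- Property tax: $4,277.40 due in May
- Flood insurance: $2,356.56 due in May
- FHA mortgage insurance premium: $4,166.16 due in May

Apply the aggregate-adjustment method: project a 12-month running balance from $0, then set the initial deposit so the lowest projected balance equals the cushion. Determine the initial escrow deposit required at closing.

Cushion = 1 × $900.01 = $900.01
Trial balance (start $0, +$900.01 each month, − disbursements):
  Jul: +$900.01 → $900.01
  Aug: +$900.01 → $1,800.02
  Sep: +$900.01 → $2,700.03
  Oct: +$900.01 → $3,600.04
  Nov: +$900.01 → $4,500.05
  Dec: +$900.01 → $5,400.06
  Jan: +$900.01 → $6,300.07
  Feb: +$900.01 → $7,200.08
  Mar: +$900.01 → $8,100.09
  Apr: +$900.01 → $9,000.10
  May: +$900.01 − $10,800.12 → -$900.01
  Jun: +$900.01 → $0.00
Lowest trial balance = -$900.01 (May)
Initial deposit = cushion − low point = $900.01 − (-$900.01) = $1,800.02

$1,800.02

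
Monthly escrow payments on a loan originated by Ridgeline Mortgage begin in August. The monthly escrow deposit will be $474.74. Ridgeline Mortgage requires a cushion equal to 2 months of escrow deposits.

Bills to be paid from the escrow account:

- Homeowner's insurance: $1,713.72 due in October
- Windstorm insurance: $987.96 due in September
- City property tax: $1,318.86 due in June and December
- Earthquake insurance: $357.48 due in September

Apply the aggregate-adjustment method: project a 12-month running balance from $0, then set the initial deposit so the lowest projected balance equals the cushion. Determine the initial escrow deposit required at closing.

$2,953.80

Cushion = 2 × $474.74 = $949.48
Trial balance (start $0, +$474.74 each month, − disbursements):
  Aug: +$474.74 → $474.74
  Sep: +$474.74 − $1,345.44 → -$395.96
  Oct: +$474.74 − $1,713.72 → -$1,634.94
  Nov: +$474.74 → -$1,160.20
  Dec: +$474.74 − $1,318.86 → -$2,004.32
  Jan: +$474.74 → -$1,529.58
  Feb: +$474.74 → -$1,054.84
  Mar: +$474.74 → -$580.10
  Apr: +$474.74 → -$105.36
  May: +$474.74 → $369.38
  Jun: +$474.74 − $1,318.86 → -$474.74
  Jul: +$474.74 → $0.00
Lowest trial balance = -$2,004.32 (Dec)
Initial deposit = cushion − low point = $949.48 − (-$2,004.32) = $2,953.80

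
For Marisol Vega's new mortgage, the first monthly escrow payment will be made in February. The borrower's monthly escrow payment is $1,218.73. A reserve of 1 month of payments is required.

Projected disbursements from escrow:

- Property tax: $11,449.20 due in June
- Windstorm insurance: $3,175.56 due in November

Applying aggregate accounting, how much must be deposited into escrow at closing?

Cushion = 1 × $1,218.73 = $1,218.73
Trial balance (start $0, +$1,218.73 each month, − disbursements):
  Feb: +$1,218.73 → $1,218.73
  Mar: +$1,218.73 → $2,437.46
  Apr: +$1,218.73 → $3,656.19
  May: +$1,218.73 → $4,874.92
  Jun: +$1,218.73 − $11,449.20 → -$5,355.55
  Jul: +$1,218.73 → -$4,136.82
  Aug: +$1,218.73 → -$2,918.09
  Sep: +$1,218.73 → -$1,699.36
  Oct: +$1,218.73 → -$480.63
  Nov: +$1,218.73 − $3,175.56 → -$2,437.46
  Dec: +$1,218.73 → -$1,218.73
  Jan: +$1,218.73 → $0.00
Lowest trial balance = -$5,355.55 (Jun)
Initial deposit = cushion − low point = $1,218.73 − (-$5,355.55) = $6,574.28

$6,574.28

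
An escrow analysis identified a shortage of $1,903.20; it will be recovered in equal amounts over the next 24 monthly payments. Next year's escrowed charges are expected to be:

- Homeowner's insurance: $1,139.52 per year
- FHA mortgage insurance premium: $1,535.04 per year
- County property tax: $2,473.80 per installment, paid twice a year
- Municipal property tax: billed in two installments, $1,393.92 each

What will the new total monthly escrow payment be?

$946.80

Homeowner's insurance: $1,139.52 annually
FHA mortgage insurance premium: $1,535.04 annually
County property tax: $2,473.80 × 2 = $4,947.60 annually
Municipal property tax: $1,393.92 × 2 = $2,787.84 annually
Combined annual = $10,410.00
Monthly = $10,410.00 / 12 = $867.50
Monthly shortage recovery: $1,903.20 ÷ 24 = $79.30
Adjusted monthly = $867.50 + $79.30 = $946.80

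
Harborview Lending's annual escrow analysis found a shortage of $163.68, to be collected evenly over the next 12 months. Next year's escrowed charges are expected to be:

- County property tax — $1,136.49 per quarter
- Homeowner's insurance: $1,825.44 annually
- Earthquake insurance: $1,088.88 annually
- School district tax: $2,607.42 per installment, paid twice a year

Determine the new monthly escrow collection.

$1,069.90

County property tax: $1,136.49 × 4 = $4,545.96/yr
Homeowner's insurance: $1,825.44/yr
Earthquake insurance: $1,088.88/yr
School district tax: $2,607.42 × 2 = $5,214.84/yr
Total per year = $4,545.96 + $1,825.44 + $1,088.88 + $5,214.84 = $12,675.12
Monthly = $12,675.12 ÷ 12 = $1,056.26
Shortage per month = $163.68 / 12 = $13.64
New monthly escrow = $1,056.26 + $13.64 = $1,069.90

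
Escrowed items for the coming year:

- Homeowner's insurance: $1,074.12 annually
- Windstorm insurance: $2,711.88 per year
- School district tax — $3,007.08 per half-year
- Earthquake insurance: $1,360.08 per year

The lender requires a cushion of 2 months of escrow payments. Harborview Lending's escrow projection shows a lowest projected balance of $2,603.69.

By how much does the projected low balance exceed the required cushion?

Homeowner's insurance: $1,074.12/yr
Windstorm insurance: $2,711.88/yr
School district tax: $3,007.08 × 2 = $6,014.16/yr
Earthquake insurance: $1,360.08/yr
Total annual escrow = $11,160.24
Monthly escrow = $11,160.24 ÷ 12 = $930.02
Required cushion = 2 × $930.02 = $1,860.04
Excess over cushion: $2,603.69 − $1,860.04 = $743.65

$743.65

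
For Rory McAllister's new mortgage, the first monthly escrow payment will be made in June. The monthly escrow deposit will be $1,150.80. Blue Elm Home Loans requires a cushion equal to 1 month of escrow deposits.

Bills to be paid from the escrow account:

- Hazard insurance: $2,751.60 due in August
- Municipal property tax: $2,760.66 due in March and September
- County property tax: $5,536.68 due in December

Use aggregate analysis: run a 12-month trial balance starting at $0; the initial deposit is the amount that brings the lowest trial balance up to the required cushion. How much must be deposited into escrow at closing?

$4,144.14

Cushion = 1 × $1,150.80 = $1,150.80
Trial balance (start $0, +$1,150.80 each month, − disbursements):
  Jun: +$1,150.80 → $1,150.80
  Jul: +$1,150.80 → $2,301.60
  Aug: +$1,150.80 − $2,751.60 → $700.80
  Sep: +$1,150.80 − $2,760.66 → -$909.06
  Oct: +$1,150.80 → $241.74
  Nov: +$1,150.80 → $1,392.54
  Dec: +$1,150.80 − $5,536.68 → -$2,993.34
  Jan: +$1,150.80 → -$1,842.54
  Feb: +$1,150.80 → -$691.74
  Mar: +$1,150.80 − $2,760.66 → -$2,301.60
  Apr: +$1,150.80 → -$1,150.80
  May: +$1,150.80 → $0.00
Lowest trial balance = -$2,993.34 (Dec)
Initial deposit = cushion − low point = $1,150.80 − (-$2,993.34) = $4,144.14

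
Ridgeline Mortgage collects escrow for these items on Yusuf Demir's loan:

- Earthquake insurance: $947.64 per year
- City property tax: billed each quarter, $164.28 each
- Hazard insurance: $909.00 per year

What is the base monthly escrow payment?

Earthquake insurance: $947.64 annually
City property tax: $164.28 × 4 = $657.12 annually
Hazard insurance: $909.00 annually
Annual escrow total = $947.64 + $657.12 + $909.00 = $2,513.76
Per month = $2,513.76 / 12 = $209.48

$209.48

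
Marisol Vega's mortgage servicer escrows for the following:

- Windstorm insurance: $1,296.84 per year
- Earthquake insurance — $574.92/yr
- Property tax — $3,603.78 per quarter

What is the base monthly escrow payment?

$1,357.24

Windstorm insurance: $1,296.84
Earthquake insurance: $574.92
Property tax: $3,603.78 × 4 = $14,415.12
Combined annual = $16,286.88
Monthly escrow = $16,286.88 / 12 = $1,357.24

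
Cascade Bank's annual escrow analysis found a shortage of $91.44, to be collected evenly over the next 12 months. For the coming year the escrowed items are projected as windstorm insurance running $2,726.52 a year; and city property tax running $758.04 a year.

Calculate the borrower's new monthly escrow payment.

$298.00

Windstorm insurance — $2,726.52 per year
City property tax — $758.04 per year
Total per year = $2,726.52 + $758.04 = $3,484.56
Monthly = $3,484.56 / 12 = $290.38
Shortage per month = $91.44 / 12 = $7.62
Adjusted monthly = $290.38 + $7.62 = $298.00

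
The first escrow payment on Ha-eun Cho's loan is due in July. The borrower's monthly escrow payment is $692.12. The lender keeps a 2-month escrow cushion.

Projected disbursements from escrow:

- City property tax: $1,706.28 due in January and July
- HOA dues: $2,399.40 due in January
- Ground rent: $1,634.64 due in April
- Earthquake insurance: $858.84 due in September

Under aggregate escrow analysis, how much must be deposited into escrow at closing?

$3,210.20

Cushion = 2 × $692.12 = $1,384.24
Trial balance (start $0, +$692.12 each month, − disbursements):
  Jul: +$692.12 − $1,706.28 → -$1,014.16
  Aug: +$692.12 → -$322.04
  Sep: +$692.12 − $858.84 → -$488.76
  Oct: +$692.12 → $203.36
  Nov: +$692.12 → $895.48
  Dec: +$692.12 → $1,587.60
  Jan: +$692.12 − $4,105.68 → -$1,825.96
  Feb: +$692.12 → -$1,133.84
  Mar: +$692.12 → -$441.72
  Apr: +$692.12 − $1,634.64 → -$1,384.24
  May: +$692.12 → -$692.12
  Jun: +$692.12 → $0.00
Lowest trial balance = -$1,825.96 (Jan)
Initial deposit = cushion − low point = $1,384.24 − (-$1,825.96) = $3,210.20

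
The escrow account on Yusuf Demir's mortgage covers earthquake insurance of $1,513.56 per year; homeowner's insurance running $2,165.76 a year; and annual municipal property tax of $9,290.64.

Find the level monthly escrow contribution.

Earthquake insurance — $1,513.56/yr
Homeowner's insurance — $2,165.76/yr
Municipal property tax — $9,290.64/yr
Annual escrow total = $1,513.56 + $2,165.76 + $9,290.64 = $12,969.96
Monthly = $12,969.96 / 12 = $1,080.83

$1,080.83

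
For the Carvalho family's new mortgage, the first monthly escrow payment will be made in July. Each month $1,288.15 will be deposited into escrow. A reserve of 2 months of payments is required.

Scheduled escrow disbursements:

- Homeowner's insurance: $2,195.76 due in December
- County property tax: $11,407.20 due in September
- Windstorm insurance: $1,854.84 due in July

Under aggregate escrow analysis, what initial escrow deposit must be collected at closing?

Cushion = 2 × $1,288.15 = $2,576.30
Trial balance (start $0, +$1,288.15 each month, − disbursements):
  Jul: +$1,288.15 − $1,854.84 → -$566.69
  Aug: +$1,288.15 → $721.46
  Sep: +$1,288.15 − $11,407.20 → -$9,397.59
  Oct: +$1,288.15 → -$8,109.44
  Nov: +$1,288.15 → -$6,821.29
  Dec: +$1,288.15 − $2,195.76 → -$7,728.90
  Jan: +$1,288.15 → -$6,440.75
  Feb: +$1,288.15 → -$5,152.60
  Mar: +$1,288.15 → -$3,864.45
  Apr: +$1,288.15 → -$2,576.30
  May: +$1,288.15 → -$1,288.15
  Jun: +$1,288.15 → $0.00
Lowest trial balance = -$9,397.59 (Sep)
Initial deposit = cushion − low point = $2,576.30 − (-$9,397.59) = $11,973.89

$11,973.89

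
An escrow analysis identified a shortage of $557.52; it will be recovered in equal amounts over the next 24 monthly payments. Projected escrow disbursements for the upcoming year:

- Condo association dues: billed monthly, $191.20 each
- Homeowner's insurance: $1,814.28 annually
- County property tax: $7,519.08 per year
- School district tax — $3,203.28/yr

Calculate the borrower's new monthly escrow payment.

Condo association dues — $191.20 × 12 = $2,294.40 annually
Homeowner's insurance — $1,814.28 annually
County property tax — $7,519.08 annually
School district tax — $3,203.28 annually
Total annual escrow = $14,831.04
Monthly = $14,831.04 ÷ 12 = $1,235.92
Monthly shortage recovery: $557.52 / 24 = $23.23
Adjusted monthly = $1,235.92 + $23.23 = $1,259.15

$1,259.15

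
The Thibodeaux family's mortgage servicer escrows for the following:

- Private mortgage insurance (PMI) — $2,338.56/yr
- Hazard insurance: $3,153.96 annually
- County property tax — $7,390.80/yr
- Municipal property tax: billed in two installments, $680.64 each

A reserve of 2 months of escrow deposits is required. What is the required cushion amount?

Private mortgage insurance (PMI) = $2,338.56 annually
Hazard insurance = $3,153.96 annually
County property tax = $7,390.80 annually
Municipal property tax = $680.64 × 2 = $1,361.28 annually
Total per year = $2,338.56 + $3,153.96 + $7,390.80 + $1,361.28 = $14,244.60
Monthly = $14,244.60 / 12 = $1,187.05
Required cushion = 2 × $1,187.05 = $2,374.10

$2,374.10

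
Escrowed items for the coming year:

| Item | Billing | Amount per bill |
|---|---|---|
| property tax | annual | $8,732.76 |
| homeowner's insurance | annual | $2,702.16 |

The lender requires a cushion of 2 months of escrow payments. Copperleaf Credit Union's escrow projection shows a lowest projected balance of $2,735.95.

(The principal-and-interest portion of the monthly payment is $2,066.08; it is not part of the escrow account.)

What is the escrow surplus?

$830.13

Property tax — $8,732.76 per year
Homeowner's insurance — $2,702.16 per year
Total per year = $8,732.76 + $2,702.16 = $11,434.92
Monthly escrow = $11,434.92 / 12 = $952.91
Required cushion = 2 × $952.91 = $1,905.82
Excess over cushion: $2,735.95 − $1,905.82 = $830.13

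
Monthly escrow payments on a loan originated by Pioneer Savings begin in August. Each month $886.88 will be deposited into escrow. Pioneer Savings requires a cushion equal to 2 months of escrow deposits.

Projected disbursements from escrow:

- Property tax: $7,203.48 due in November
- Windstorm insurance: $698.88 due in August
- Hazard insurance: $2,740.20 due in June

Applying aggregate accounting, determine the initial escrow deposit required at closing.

Cushion = 2 × $886.88 = $1,773.76
Trial balance (start $0, +$886.88 each month, − disbursements):
  Aug: +$886.88 − $698.88 → $188.00
  Sep: +$886.88 → $1,074.88
  Oct: +$886.88 → $1,961.76
  Nov: +$886.88 − $7,203.48 → -$4,354.84
  Dec: +$886.88 → -$3,467.96
  Jan: +$886.88 → -$2,581.08
  Feb: +$886.88 → -$1,694.20
  Mar: +$886.88 → -$807.32
  Apr: +$886.88 → $79.56
  May: +$886.88 → $966.44
  Jun: +$886.88 − $2,740.20 → -$886.88
  Jul: +$886.88 → $0.00
Lowest trial balance = -$4,354.84 (Nov)
Initial deposit = cushion − low point = $1,773.76 − (-$4,354.84) = $6,128.60

$6,128.60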